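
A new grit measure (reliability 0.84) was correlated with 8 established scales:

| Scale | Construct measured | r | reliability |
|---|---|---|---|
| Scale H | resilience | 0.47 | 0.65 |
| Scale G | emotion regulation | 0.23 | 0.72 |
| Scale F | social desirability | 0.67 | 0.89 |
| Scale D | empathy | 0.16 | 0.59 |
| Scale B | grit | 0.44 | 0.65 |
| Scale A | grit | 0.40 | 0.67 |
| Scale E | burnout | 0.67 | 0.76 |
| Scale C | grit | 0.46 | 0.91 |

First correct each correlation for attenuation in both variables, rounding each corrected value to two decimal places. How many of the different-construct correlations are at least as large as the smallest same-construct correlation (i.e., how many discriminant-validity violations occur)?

3

Disattenuated r (r / √(r_scale · r_new)):
  Scale H (disc): 0.47 / √(0.65·0.84) = 0.64
  Scale G (disc): 0.23 / √(0.72·0.84) = 0.30
  Scale F (disc): 0.67 / √(0.89·0.84) = 0.77
  Scale D (disc): 0.16 / √(0.59·0.84) = 0.23
  Scale B (conv): 0.44 / √(0.65·0.84) = 0.60
  Scale A (conv): 0.40 / √(0.67·0.84) = 0.53
  Scale E (disc): 0.67 / √(0.76·0.84) = 0.84
  Scale C (conv): 0.46 / √(0.91·0.84) = 0.53
Smallest convergent = 0.53. Discriminant values: 0.64, 0.30, 0.77, 0.23, 0.84; count ≥ 0.53 → 3.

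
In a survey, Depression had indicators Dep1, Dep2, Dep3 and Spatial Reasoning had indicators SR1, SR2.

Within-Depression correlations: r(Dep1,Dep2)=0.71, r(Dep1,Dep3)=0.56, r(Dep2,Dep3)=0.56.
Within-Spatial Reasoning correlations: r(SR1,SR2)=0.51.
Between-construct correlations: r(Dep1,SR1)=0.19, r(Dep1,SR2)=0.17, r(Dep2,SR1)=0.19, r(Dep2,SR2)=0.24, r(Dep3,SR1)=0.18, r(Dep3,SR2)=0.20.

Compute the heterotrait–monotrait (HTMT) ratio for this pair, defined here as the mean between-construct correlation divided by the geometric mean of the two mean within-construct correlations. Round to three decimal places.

Between-construct mean = 1.17/6 = 0.1950.
Mean within-Dep = 1.83/3 = 0.6100; mean within-SR = 0.51/1 = 0.5100.
Geometric mean = √(0.6100 × 0.5100) = 0.5578.
HTMT = 0.1950 / 0.5578 = 0.350.

0.350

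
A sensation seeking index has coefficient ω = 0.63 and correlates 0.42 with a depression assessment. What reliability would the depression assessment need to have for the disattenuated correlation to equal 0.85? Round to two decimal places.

r_true = r_obs / √(r_xx · r_yy) ⇒ 0.85 = 0.42 / √(0.63 · r_yy).
√(0.63 · r_yy) = 0.42 / 0.85 = 0.4941; 0.63 · r_yy = 0.2441; r_yy = 0.2441 / 0.63 ≈ 0.39.

0.39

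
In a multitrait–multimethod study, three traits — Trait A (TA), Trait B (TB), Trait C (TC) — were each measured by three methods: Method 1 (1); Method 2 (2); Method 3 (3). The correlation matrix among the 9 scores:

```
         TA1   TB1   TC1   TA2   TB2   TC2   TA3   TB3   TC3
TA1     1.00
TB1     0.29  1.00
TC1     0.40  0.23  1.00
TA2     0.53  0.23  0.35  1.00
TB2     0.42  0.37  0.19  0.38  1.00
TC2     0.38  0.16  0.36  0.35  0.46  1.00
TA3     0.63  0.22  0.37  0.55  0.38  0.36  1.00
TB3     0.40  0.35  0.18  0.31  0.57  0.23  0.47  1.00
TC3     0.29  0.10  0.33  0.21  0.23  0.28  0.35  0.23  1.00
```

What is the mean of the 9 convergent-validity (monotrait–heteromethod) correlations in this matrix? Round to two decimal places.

0.44

Convergent values: 0.53, 0.63, 0.55, 0.37, 0.35, 0.57, 0.36, 0.33, 0.28; mean = 3.97/9 = 0.44.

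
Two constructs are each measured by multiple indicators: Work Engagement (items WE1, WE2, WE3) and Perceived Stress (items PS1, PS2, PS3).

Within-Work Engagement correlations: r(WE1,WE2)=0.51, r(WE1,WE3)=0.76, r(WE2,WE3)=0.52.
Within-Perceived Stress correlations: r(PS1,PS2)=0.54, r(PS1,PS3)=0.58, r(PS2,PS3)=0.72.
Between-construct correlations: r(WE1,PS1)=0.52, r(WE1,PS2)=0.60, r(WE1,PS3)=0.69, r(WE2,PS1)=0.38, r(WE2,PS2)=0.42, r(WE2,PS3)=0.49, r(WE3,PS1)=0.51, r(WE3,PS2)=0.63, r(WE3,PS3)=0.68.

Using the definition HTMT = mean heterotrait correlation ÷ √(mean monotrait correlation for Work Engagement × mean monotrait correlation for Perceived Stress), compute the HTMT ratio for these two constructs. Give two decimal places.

Mean heterotrait r = 4.92/9 = 0.5467.
Mean within-WE = 1.79/3 = 0.5967; mean within-PS = 1.84/3 = 0.6133.
Geometric mean = √(0.5967 × 0.6133) = 0.6049.
HTMT = 0.5467 / 0.6049 = 0.90.

0.90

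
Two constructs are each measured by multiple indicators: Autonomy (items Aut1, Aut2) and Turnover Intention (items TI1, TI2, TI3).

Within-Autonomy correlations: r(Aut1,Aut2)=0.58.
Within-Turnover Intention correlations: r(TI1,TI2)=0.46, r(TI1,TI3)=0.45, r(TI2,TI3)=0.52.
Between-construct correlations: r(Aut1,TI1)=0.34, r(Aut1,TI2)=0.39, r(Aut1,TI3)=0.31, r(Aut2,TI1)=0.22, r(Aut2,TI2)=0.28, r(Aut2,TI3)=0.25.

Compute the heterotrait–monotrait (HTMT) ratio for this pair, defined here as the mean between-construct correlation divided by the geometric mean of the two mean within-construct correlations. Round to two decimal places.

0.57

Mean between = 1.79/6 = 0.2983.
Mean within-Aut = 0.58/1 = 0.5800; mean within-TI = 1.43/3 = 0.4767.
Geometric mean = √(0.5800 × 0.4767) = 0.5258.
HTMT = 0.2983 / 0.5258 = 0.57.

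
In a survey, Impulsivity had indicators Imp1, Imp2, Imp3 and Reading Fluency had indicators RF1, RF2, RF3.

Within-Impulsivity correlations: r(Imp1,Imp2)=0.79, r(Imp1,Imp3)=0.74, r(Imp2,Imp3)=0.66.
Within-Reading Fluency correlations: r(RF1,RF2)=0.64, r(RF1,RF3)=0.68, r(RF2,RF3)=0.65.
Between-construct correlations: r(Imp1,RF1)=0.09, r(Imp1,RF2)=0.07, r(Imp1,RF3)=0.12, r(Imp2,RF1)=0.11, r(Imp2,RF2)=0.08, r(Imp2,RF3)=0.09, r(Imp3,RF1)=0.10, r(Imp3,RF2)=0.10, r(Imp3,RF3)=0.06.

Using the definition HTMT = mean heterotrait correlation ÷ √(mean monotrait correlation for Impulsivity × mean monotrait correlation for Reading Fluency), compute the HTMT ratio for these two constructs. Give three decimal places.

0.132

Mean heterotrait r = 0.82/9 = 0.0911.
Mean within-Imp = 2.19/3 = 0.7300; mean within-RF = 1.97/3 = 0.6567.
Geometric mean = √(0.7300 × 0.6567) = 0.6924.
HTMT = 0.0911 / 0.6924 = 0.132.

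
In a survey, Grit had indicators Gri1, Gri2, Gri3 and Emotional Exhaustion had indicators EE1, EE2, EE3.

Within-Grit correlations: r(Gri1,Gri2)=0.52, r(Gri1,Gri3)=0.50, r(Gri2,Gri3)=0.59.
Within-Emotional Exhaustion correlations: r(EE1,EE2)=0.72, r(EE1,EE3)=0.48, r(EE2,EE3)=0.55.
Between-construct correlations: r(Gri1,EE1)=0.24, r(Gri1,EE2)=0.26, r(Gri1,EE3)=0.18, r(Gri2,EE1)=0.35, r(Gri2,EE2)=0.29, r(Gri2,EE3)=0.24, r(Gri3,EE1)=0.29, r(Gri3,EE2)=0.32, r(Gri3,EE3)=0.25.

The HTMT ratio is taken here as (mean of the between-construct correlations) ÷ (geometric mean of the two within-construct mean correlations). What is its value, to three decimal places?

0.481

Mean between = 2.42/9 = 0.2689.
Mean within-Gri = 1.61/3 = 0.5367; mean within-EE = 1.75/3 = 0.5833.
Geometric mean = √(0.5367 × 0.5833) = 0.5595.
HTMT = 0.2689 / 0.5595 = 0.481.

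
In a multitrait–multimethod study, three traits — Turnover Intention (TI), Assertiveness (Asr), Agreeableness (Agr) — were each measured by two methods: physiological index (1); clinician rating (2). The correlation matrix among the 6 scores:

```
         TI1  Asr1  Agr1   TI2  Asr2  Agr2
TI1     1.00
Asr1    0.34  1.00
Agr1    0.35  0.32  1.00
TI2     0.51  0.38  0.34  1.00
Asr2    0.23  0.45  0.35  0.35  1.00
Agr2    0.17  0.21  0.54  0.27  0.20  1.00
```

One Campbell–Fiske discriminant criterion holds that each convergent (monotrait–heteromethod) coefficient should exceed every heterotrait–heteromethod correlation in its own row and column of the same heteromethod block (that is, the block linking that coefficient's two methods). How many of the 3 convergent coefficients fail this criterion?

Each convergent coefficient versus the relevant comparison correlations:
TI (methods 1·2): 0.51 vs {0.23, 0.38, 0.17, 0.34} → pass.
Asr (methods 1·2): 0.45 vs {0.38, 0.23, 0.21, 0.35} → pass.
Agr (methods 1·2): 0.54 vs {0.34, 0.17, 0.35, 0.21} → pass.
0 of 3 fail.

0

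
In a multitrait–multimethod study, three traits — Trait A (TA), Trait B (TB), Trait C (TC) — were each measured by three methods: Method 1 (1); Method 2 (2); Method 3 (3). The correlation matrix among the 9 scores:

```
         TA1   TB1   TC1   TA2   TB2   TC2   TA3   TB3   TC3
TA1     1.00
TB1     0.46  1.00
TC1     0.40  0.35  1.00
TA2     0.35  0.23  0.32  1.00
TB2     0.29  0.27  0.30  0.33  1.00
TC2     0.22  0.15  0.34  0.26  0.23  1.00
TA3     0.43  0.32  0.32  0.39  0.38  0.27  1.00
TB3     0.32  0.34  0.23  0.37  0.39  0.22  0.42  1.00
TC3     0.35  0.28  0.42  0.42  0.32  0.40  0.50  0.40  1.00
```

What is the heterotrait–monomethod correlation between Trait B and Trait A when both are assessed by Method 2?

Different traits, same method: r(TB2, TA2) = 0.33.

0.33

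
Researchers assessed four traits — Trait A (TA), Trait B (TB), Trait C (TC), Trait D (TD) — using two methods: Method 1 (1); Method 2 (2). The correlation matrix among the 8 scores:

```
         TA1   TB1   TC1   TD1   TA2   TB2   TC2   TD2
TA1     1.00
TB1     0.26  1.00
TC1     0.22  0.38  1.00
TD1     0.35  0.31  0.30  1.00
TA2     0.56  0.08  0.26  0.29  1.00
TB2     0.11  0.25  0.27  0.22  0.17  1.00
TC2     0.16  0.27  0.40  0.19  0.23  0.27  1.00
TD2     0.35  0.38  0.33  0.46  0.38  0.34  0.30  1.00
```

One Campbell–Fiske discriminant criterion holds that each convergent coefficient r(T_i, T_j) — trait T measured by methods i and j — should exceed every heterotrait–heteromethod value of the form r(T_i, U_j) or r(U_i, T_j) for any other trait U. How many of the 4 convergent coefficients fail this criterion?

1

Each convergent coefficient versus the relevant comparison correlations:
TA (methods 1·2): 0.56 vs {0.11, 0.08, 0.16, 0.26, 0.35, 0.29} → pass.
TB (methods 1·2): 0.25 vs {0.08, 0.11, 0.27, 0.27, 0.38, 0.22} → fail.
TC (methods 1·2): 0.40 vs {0.26, 0.16, 0.27, 0.27, 0.33, 0.19} → pass.
TD (methods 1·2): 0.46 vs {0.29, 0.35, 0.22, 0.38, 0.19, 0.33} → pass.
1 of 4 fail.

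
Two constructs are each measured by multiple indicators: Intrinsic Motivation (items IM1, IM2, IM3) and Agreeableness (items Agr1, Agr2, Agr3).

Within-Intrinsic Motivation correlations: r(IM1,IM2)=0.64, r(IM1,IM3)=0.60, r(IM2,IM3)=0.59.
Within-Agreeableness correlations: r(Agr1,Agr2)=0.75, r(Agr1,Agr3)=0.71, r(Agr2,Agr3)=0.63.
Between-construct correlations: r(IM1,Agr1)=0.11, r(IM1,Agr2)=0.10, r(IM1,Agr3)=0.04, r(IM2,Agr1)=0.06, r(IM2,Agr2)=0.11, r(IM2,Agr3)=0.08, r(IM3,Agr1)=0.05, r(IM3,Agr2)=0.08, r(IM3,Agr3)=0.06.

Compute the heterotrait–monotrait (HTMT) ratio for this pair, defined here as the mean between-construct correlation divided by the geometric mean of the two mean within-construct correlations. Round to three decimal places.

Between-construct mean = 0.69/9 = 0.0767.
Mean within-IM = 1.83/3 = 0.6100; mean within-Agr = 2.09/3 = 0.6967.
Geometric mean = √(0.6100 × 0.6967) = 0.6519.
HTMT = 0.0767 / 0.6519 = 0.118.

0.118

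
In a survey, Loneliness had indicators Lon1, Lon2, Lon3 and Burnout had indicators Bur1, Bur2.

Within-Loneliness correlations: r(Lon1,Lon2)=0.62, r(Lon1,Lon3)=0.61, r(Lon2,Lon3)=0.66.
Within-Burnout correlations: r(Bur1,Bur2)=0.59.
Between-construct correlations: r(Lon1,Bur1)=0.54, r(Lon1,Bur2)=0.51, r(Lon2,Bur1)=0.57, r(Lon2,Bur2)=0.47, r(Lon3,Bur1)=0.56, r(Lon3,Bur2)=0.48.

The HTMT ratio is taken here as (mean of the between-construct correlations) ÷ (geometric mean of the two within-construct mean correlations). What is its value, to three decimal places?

0.856

Between-construct mean = 3.13/6 = 0.5217.
Mean within-Lon = 1.89/3 = 0.6300; mean within-Bur = 0.59/1 = 0.5900.
Geometric mean = √(0.6300 × 0.5900) = 0.6097.
HTMT = 0.5217 / 0.6097 = 0.856.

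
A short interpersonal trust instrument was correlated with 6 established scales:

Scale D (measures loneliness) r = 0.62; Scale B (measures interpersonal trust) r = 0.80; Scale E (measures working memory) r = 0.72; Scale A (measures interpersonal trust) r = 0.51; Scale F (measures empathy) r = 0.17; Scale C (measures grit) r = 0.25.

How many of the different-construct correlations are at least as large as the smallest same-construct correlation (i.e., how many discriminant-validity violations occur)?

Convergent (same construct = interpersonal trust): Scale B, Scale A.
Smallest convergent = 0.51. Discriminant values: 0.62, 0.72, 0.17, 0.25; count ≥ 0.51 → 2.

2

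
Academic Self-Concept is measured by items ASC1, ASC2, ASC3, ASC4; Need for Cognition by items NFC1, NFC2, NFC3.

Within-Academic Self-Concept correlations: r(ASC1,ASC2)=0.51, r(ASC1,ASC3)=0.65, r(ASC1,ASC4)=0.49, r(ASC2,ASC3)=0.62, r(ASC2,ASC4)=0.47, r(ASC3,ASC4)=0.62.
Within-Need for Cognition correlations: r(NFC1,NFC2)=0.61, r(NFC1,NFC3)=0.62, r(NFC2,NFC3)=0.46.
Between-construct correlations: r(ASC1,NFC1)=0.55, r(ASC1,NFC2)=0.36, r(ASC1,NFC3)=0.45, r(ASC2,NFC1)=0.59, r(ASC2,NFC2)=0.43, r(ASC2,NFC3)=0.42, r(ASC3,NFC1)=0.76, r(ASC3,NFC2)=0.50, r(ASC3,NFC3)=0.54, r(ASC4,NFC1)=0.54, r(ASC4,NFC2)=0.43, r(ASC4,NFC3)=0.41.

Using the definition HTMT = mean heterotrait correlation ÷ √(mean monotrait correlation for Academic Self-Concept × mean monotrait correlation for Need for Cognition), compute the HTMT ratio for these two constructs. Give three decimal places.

Mean between = 5.98/12 = 0.4983.
Mean within-ASC = 3.36/6 = 0.5600; mean within-NFC = 1.69/3 = 0.5633.
Geometric mean = √(0.5600 × 0.5633) = 0.5616.
HTMT = 0.4983 / 0.5616 = 0.887.

0.887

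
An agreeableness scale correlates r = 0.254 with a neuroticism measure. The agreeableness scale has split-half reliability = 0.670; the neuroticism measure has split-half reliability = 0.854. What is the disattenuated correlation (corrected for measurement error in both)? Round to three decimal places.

r_true = r_obs / √(r_xx · r_yy) = 0.254 / √(0.670 × 0.854) = 0.254 / √0.572180 = 0.254 / 0.7564 ≈ 0.336.

0.336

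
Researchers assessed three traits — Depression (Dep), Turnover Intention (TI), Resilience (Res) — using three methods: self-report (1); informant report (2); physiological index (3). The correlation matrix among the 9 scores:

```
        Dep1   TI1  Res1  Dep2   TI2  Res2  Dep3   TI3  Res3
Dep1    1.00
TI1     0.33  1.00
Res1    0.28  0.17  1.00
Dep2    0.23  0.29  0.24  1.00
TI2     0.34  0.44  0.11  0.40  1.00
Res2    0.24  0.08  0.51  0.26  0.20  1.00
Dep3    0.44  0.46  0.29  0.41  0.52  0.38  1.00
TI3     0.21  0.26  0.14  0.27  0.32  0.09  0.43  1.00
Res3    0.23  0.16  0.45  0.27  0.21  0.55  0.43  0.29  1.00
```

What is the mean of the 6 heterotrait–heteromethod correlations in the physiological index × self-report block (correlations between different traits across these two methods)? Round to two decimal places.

0.25

HTHM values (method 3 × method 1): 0.46, 0.29, 0.21, 0.14, 0.23, 0.16; mean = 1.49/6 = 0.25.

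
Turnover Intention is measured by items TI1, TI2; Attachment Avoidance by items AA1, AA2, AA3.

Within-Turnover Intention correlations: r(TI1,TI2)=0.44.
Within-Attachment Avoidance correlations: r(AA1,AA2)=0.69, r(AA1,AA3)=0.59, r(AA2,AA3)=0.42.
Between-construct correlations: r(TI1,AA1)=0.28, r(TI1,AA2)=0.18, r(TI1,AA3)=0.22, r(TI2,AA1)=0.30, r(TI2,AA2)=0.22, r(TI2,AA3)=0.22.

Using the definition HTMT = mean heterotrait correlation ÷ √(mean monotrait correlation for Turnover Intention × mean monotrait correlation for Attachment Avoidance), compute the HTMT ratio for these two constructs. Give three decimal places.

0.474

Mean heterotrait r = 1.42/6 = 0.2367.
Mean within-TI = 0.44/1 = 0.4400; mean within-AA = 1.70/3 = 0.5667.
Geometric mean = √(0.4400 × 0.5667) = 0.4993.
HTMT = 0.2367 / 0.4993 = 0.474.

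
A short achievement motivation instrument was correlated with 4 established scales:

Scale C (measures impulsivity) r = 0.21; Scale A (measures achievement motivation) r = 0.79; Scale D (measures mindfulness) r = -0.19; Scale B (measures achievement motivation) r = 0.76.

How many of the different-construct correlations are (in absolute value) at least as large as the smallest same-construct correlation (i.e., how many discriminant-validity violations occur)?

0

Convergent (same construct = achievement motivation): Scale A, Scale B.
Smallest convergent = 0.76. Discriminant |r|: 0.21, 0.19; count ≥ 0.76 → 0.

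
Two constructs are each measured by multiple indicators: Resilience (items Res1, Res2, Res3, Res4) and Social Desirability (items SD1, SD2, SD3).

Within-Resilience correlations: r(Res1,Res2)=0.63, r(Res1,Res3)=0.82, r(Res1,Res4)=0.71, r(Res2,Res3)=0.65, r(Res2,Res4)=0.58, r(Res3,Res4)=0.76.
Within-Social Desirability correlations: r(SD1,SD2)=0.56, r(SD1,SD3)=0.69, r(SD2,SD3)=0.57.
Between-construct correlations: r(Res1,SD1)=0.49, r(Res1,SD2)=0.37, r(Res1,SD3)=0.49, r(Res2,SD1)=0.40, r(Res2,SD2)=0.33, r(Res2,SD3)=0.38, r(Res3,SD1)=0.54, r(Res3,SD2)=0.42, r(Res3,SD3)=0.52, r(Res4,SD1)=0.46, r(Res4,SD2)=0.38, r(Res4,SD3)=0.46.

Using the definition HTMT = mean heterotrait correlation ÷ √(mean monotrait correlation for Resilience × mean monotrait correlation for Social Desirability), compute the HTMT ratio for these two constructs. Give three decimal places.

0.674

Mean heterotrait r = 5.24/12 = 0.4367.
Mean within-Res = 4.15/6 = 0.6917; mean within-SD = 1.82/3 = 0.6067.
Geometric mean = √(0.6917 × 0.6067) = 0.6478.
HTMT = 0.4367 / 0.6478 = 0.674.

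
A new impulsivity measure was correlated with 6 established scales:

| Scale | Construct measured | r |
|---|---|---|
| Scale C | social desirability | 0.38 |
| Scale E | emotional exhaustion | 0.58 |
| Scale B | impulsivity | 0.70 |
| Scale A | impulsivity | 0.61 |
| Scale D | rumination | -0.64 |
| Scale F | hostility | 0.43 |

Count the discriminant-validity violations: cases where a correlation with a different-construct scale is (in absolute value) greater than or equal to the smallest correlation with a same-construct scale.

1

Convergent (same construct = impulsivity): Scale B, Scale A.
Smallest convergent = 0.61. Discriminant |r|: 0.38, 0.58, 0.64, 0.43; count ≥ 0.61 → 1.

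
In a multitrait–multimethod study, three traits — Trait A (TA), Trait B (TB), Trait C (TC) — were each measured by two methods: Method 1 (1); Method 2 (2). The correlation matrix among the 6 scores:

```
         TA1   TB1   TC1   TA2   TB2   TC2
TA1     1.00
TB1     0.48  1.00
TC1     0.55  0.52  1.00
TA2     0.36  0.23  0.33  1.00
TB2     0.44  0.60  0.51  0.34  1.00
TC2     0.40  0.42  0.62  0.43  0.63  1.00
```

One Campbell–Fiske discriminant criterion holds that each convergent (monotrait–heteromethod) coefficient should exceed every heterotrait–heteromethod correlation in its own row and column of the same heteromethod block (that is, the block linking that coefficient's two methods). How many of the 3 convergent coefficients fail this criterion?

1

Each convergent coefficient versus the relevant comparison correlations:
TA (methods 1·2): 0.36 vs {0.44, 0.23, 0.40, 0.33} → fail.
TB (methods 1·2): 0.60 vs {0.23, 0.44, 0.42, 0.51} → pass.
TC (methods 1·2): 0.62 vs {0.33, 0.40, 0.51, 0.42} → pass.
1 of 3 fail.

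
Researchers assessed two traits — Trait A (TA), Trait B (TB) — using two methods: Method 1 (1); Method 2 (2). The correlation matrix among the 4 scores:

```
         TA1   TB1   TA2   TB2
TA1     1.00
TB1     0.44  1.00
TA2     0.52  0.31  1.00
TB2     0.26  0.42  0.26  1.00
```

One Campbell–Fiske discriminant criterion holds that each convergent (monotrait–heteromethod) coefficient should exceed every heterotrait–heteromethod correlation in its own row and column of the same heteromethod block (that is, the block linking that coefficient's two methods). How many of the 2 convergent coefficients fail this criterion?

0

Each convergent coefficient versus the relevant comparison correlations:
TA (methods 1·2): 0.52 vs {0.26, 0.31} → pass.
TB (methods 1·2): 0.42 vs {0.31, 0.26} → pass.
0 of 2 fail.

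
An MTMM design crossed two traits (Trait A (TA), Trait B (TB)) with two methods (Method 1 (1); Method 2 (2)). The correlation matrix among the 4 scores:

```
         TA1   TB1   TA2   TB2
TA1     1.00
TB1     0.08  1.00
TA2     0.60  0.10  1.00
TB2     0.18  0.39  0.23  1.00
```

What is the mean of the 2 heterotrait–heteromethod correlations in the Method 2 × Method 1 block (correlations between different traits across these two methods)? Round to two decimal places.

0.14

HTHM values (method 2 × method 1): 0.10, 0.18; mean = 0.28/2 = 0.14.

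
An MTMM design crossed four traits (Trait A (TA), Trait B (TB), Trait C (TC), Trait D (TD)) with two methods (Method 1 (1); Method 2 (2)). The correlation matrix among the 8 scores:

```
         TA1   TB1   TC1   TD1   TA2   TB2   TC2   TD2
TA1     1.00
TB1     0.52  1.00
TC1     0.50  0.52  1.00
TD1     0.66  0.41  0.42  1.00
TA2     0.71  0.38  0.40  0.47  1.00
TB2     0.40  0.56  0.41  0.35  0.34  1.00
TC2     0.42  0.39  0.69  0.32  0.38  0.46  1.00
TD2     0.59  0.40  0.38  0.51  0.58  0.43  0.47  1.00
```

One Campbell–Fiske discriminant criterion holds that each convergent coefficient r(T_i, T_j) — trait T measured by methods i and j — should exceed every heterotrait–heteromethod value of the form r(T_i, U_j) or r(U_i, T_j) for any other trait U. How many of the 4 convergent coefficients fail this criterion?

1

Convergent coefficients and their comparison sets:
TA (methods 1·2): 0.71 vs {0.40, 0.38, 0.42, 0.40, 0.59, 0.47} → pass.
TB (methods 1·2): 0.56 vs {0.38, 0.40, 0.39, 0.41, 0.40, 0.35} → pass.
TC (methods 1·2): 0.69 vs {0.40, 0.42, 0.41, 0.39, 0.38, 0.32} → pass.
TD (methods 1·2): 0.51 vs {0.47, 0.59, 0.35, 0.40, 0.32, 0.38} → fail.
1 of 4 fail.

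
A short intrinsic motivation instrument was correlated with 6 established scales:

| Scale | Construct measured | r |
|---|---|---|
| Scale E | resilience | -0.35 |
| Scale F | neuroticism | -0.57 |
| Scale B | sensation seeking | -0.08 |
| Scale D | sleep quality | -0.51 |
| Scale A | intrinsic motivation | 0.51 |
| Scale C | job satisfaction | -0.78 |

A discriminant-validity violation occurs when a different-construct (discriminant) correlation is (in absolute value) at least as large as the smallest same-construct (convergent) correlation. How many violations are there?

3

Convergent (same construct = intrinsic motivation): Scale A.
Smallest convergent = 0.51. Discriminant |r|: 0.35, 0.57, 0.08, 0.51, 0.78; count ≥ 0.51 → 3.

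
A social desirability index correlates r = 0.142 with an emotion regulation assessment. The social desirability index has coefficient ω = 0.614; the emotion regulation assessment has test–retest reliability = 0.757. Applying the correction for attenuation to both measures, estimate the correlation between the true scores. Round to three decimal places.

r_true = r_obs / √(r_xx · r_yy) = 0.142 / √(0.614 × 0.757) = 0.142 / √0.464798 = 0.142 / 0.6818 ≈ 0.208.

0.208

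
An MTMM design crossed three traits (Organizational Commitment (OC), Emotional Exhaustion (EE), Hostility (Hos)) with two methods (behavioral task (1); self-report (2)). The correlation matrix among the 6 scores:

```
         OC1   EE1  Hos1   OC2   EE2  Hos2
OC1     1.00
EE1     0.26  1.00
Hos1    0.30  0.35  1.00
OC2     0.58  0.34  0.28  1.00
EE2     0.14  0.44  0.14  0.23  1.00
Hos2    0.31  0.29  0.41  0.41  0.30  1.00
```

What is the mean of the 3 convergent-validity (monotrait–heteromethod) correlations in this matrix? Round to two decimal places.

Convergent values: 0.58, 0.44, 0.41; mean = 1.43/3 = 0.48.

0.48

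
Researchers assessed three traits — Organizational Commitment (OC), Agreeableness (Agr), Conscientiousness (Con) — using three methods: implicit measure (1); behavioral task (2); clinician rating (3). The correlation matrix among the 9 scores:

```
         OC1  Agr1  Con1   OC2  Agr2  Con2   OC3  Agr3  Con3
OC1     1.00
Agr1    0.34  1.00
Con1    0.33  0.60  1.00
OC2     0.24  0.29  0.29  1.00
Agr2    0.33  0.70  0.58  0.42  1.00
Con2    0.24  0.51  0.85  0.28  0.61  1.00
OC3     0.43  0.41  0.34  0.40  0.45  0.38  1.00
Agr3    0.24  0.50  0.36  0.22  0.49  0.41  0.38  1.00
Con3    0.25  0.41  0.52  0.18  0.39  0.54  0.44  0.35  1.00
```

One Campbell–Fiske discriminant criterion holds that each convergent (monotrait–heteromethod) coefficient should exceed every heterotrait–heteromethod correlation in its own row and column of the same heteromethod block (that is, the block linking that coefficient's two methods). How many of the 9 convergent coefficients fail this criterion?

Each convergent coefficient versus the relevant comparison correlations:
OC (methods 1·2): 0.24 vs {0.33, 0.29, 0.24, 0.29} → fail.
OC (methods 1·3): 0.43 vs {0.24, 0.41, 0.25, 0.34} → pass.
OC (methods 2·3): 0.40 vs {0.22, 0.45, 0.18, 0.38} → fail.
Agr (methods 1·2): 0.70 vs {0.29, 0.33, 0.51, 0.58} → pass.
Agr (methods 1·3): 0.50 vs {0.41, 0.24, 0.41, 0.36} → pass.
Agr (methods 2·3): 0.49 vs {0.45, 0.22, 0.39, 0.41} → pass.
Con (methods 1·2): 0.85 vs {0.29, 0.24, 0.58, 0.51} → pass.
Con (methods 1·3): 0.52 vs {0.34, 0.25, 0.36, 0.41} → pass.
Con (methods 2·3): 0.54 vs {0.38, 0.18, 0.41, 0.39} → pass.
2 of 9 fail.

2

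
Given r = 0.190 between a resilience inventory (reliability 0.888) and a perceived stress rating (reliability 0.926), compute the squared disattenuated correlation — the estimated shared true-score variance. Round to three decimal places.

0.044

Disattenuated r = 0.190 / √(0.888 × 0.926) = 0.190 / 0.9068 = 0.2095.
Shared true-score variance = 0.2095² = 0.0439 ≈ 0.044.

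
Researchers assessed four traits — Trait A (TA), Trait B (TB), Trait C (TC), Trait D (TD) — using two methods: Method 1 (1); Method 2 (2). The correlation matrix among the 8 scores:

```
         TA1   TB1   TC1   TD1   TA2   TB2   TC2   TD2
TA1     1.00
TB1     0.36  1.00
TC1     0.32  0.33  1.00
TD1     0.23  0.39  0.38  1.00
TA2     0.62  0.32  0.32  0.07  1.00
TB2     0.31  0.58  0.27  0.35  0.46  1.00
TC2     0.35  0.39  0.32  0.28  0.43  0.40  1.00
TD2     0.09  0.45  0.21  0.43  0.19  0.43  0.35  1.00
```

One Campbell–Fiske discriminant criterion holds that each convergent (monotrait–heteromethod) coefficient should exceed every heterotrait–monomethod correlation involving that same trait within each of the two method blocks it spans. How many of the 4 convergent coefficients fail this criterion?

Checking each validity diagonal entry against its comparison values:
TA (methods 1·2): 0.62 vs {0.36, 0.46, 0.32, 0.43, 0.23, 0.19} → pass.
TB (methods 1·2): 0.58 vs {0.36, 0.46, 0.33, 0.40, 0.39, 0.43} → pass.
TC (methods 1·2): 0.32 vs {0.32, 0.43, 0.33, 0.40, 0.38, 0.35} → fail.
TD (methods 1·2): 0.43 vs {0.23, 0.19, 0.39, 0.43, 0.38, 0.35} → fail.
2 of 4 fail.

2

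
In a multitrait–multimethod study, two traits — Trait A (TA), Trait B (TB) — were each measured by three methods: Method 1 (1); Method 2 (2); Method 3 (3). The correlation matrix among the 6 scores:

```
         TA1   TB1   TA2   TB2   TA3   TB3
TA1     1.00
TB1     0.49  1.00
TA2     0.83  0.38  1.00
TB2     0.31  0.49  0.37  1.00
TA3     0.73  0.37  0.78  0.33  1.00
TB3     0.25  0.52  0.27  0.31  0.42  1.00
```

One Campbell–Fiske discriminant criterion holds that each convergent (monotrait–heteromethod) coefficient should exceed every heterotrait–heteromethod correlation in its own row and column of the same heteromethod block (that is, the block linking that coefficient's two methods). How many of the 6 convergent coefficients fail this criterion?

Convergent coefficients and their comparison sets:
TA (methods 1·2): 0.83 vs {0.31, 0.38} → pass.
TA (methods 1·3): 0.73 vs {0.25, 0.37} → pass.
TA (methods 2·3): 0.78 vs {0.27, 0.33} → pass.
TB (methods 1·2): 0.49 vs {0.38, 0.31} → pass.
TB (methods 1·3): 0.52 vs {0.37, 0.25} → pass.
TB (methods 2·3): 0.31 vs {0.33, 0.27} → fail.
1 of 6 fail.

1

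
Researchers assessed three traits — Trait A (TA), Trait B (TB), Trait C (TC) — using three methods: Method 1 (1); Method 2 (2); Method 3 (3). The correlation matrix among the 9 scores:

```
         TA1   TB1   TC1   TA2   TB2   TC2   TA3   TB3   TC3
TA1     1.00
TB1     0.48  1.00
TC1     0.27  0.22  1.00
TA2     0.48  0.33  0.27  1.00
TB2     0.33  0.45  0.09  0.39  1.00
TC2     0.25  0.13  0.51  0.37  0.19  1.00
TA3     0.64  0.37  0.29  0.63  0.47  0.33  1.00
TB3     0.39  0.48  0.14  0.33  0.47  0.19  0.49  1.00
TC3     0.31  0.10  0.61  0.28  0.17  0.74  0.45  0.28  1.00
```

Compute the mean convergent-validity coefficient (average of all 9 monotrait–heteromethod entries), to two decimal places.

0.56

Convergent values: 0.48, 0.64, 0.63, 0.45, 0.48, 0.47, 0.51, 0.61, 0.74; mean = 5.01/9 = 0.56.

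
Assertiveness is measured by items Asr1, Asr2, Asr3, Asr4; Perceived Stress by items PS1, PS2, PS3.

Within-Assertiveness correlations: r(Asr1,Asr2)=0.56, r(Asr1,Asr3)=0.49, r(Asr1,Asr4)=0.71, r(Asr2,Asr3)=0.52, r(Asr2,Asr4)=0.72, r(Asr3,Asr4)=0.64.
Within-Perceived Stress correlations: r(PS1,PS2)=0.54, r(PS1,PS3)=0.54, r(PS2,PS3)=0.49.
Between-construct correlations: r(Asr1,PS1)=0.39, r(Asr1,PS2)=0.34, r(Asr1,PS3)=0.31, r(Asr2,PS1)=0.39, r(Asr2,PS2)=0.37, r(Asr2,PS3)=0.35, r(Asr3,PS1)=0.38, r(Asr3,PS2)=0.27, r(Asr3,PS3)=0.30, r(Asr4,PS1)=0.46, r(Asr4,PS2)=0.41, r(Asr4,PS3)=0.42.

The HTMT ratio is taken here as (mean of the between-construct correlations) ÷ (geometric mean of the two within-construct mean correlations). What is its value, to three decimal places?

0.649

Mean between = 4.39/12 = 0.3658.
Mean within-Asr = 3.64/6 = 0.6067; mean within-PS = 1.57/3 = 0.5233.
Geometric mean = √(0.6067 × 0.5233) = 0.5635.
HTMT = 0.3658 / 0.5635 = 0.649.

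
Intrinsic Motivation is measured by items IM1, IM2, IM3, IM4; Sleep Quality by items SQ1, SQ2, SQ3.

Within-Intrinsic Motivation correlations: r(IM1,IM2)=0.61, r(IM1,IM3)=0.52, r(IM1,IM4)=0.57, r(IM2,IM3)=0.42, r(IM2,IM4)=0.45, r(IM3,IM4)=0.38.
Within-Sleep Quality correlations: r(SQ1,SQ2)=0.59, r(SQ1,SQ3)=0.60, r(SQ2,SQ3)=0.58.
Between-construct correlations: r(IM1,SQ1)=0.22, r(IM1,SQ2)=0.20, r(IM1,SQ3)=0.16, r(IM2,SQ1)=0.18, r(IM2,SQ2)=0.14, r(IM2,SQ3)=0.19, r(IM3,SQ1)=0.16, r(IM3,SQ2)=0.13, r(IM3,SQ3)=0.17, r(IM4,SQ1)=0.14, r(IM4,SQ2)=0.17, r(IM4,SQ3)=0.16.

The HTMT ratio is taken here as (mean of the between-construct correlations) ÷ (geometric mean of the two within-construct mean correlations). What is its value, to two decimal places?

0.31

Between-construct mean = 2.02/12 = 0.1683.
Mean within-IM = 2.95/6 = 0.4917; mean within-SQ = 1.77/3 = 0.5900.
Geometric mean = √(0.4917 × 0.5900) = 0.5386.
HTMT = 0.1683 / 0.5386 = 0.31.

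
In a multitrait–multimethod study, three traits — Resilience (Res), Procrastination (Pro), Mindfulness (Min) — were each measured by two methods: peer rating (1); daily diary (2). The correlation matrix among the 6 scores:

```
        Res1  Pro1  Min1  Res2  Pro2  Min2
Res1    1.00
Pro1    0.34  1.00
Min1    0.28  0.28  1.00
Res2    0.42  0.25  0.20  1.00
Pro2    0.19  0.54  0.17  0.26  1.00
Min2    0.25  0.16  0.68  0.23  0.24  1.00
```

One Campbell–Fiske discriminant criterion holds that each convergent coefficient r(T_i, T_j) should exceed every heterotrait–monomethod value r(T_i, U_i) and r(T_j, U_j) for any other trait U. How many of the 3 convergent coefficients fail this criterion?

0

Each convergent coefficient versus the relevant comparison correlations:
Res (methods 1·2): 0.42 vs {0.34, 0.26, 0.28, 0.23} → pass.
Pro (methods 1·2): 0.54 vs {0.34, 0.26, 0.28, 0.24} → pass.
Min (methods 1·2): 0.68 vs {0.28, 0.23, 0.28, 0.24} → pass.
0 of 3 fail.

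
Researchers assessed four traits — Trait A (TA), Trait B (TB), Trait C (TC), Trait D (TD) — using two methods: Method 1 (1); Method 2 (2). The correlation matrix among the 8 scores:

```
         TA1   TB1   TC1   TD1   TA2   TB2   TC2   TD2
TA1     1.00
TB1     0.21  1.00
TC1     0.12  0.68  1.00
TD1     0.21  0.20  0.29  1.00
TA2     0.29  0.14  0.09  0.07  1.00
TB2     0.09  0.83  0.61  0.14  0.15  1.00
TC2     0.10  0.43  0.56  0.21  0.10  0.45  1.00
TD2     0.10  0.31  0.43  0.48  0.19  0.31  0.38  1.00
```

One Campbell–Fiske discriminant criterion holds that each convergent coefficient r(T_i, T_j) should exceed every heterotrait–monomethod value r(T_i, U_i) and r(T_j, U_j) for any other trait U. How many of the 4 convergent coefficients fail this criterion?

Convergent coefficients and their comparison sets:
TA (methods 1·2): 0.29 vs {0.21, 0.15, 0.12, 0.10, 0.21, 0.19} → pass.
TB (methods 1·2): 0.83 vs {0.21, 0.15, 0.68, 0.45, 0.20, 0.31} → pass.
TC (methods 1·2): 0.56 vs {0.12, 0.10, 0.68, 0.45, 0.29, 0.38} → fail.
TD (methods 1·2): 0.48 vs {0.21, 0.19, 0.20, 0.31, 0.29, 0.38} → pass.
1 of 4 fail.

1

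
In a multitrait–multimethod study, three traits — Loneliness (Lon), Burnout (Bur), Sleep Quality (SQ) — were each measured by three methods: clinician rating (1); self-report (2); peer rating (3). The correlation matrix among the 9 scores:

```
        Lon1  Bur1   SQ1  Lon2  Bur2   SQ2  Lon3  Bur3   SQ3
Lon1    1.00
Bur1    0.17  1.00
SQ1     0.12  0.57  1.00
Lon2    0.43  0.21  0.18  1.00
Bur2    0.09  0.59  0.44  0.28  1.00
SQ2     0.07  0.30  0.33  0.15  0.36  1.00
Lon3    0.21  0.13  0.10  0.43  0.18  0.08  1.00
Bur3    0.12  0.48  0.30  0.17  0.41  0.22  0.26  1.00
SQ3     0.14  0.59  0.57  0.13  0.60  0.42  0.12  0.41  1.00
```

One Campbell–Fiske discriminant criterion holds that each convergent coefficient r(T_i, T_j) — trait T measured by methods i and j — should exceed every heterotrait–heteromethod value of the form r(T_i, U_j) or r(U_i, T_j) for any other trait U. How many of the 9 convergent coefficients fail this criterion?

Each convergent coefficient versus the relevant comparison correlations:
Lon (methods 1·2): 0.43 vs {0.09, 0.21, 0.07, 0.18} → pass.
Lon (methods 1·3): 0.21 vs {0.12, 0.13, 0.14, 0.10} → pass.
Lon (methods 2·3): 0.43 vs {0.17, 0.18, 0.13, 0.08} → pass.
Bur (methods 1·2): 0.59 vs {0.21, 0.09, 0.30, 0.44} → pass.
Bur (methods 1·3): 0.48 vs {0.13, 0.12, 0.59, 0.30} → fail.
Bur (methods 2·3): 0.41 vs {0.18, 0.17, 0.60, 0.22} → fail.
SQ (methods 1·2): 0.33 vs {0.18, 0.07, 0.44, 0.30} → fail.
SQ (methods 1·3): 0.57 vs {0.10, 0.14, 0.30, 0.59} → fail.
SQ (methods 2·3): 0.42 vs {0.08, 0.13, 0.22, 0.60} → fail.
5 of 9 fail.

5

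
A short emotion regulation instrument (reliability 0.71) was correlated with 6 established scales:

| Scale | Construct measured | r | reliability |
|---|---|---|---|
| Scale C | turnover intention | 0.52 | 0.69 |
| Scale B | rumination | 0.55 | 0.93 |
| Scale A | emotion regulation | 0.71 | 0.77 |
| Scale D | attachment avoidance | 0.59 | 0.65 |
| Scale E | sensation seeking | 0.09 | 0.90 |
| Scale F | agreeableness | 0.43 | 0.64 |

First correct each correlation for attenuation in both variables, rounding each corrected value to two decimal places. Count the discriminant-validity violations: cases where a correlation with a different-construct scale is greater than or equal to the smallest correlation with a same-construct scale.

0

Disattenuated r (r / √(r_scale · r_new)):
  Scale C (disc): 0.52 / √(0.69·0.71) = 0.74
  Scale B (disc): 0.55 / √(0.93·0.71) = 0.68
  Scale A (conv): 0.71 / √(0.77·0.71) = 0.96
  Scale D (disc): 0.59 / √(0.65·0.71) = 0.87
  Scale E (disc): 0.09 / √(0.90·0.71) = 0.11
  Scale F (disc): 0.43 / √(0.64·0.71) = 0.64
Smallest convergent = 0.96. Discriminant values: 0.74, 0.68, 0.87, 0.11, 0.64; count ≥ 0.96 → 0.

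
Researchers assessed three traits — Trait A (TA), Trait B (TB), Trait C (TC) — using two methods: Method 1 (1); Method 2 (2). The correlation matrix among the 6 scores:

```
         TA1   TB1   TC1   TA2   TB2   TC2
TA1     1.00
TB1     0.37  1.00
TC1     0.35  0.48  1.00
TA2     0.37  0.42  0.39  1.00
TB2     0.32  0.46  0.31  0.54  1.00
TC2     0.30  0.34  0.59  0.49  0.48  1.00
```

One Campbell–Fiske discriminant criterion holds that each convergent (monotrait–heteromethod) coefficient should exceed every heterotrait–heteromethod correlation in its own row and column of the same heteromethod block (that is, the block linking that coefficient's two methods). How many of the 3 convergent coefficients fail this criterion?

Each convergent coefficient versus the relevant comparison correlations:
TA (methods 1·2): 0.37 vs {0.32, 0.42, 0.30, 0.39} → fail.
TB (methods 1·2): 0.46 vs {0.42, 0.32, 0.34, 0.31} → pass.
TC (methods 1·2): 0.59 vs {0.39, 0.30, 0.31, 0.34} → pass.
1 of 3 fail.

1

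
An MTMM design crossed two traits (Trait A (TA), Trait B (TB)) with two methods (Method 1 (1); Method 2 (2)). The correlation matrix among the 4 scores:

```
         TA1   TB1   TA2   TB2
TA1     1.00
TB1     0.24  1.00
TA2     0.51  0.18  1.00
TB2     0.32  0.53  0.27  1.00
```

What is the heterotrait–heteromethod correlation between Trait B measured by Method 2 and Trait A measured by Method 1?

0.32

Different traits and methods: r(TB2, TA1) = 0.32.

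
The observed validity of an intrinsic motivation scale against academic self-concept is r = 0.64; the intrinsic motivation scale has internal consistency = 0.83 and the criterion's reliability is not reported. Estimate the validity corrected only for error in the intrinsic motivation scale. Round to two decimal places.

0.70

Single correction: r_c = r_obs / √r_xx = 0.64 / √0.83 = 0.64 / 0.9110 ≈ 0.70.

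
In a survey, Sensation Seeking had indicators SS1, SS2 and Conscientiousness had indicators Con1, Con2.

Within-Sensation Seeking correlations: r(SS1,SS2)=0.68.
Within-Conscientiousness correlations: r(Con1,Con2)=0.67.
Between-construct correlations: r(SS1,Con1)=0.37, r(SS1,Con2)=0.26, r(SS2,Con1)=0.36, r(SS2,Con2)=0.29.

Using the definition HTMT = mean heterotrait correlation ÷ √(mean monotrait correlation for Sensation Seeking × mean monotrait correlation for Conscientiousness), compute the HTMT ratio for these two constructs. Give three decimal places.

Mean between = 1.28/4 = 0.3200.
Mean within-SS = 0.68/1 = 0.6800; mean within-Con = 0.67/1 = 0.6700.
Geometric mean = √(0.6800 × 0.6700) = 0.6750.
HTMT = 0.3200 / 0.6750 = 0.474.

0.474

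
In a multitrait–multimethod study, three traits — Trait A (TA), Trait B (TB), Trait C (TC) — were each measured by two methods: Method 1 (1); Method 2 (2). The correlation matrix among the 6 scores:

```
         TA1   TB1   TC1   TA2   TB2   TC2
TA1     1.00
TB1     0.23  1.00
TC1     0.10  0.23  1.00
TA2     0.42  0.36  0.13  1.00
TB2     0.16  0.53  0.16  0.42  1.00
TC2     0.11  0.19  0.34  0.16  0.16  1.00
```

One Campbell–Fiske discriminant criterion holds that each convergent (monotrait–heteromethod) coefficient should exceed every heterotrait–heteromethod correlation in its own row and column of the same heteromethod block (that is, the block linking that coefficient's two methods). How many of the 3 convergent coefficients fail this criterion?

Each convergent coefficient versus the relevant comparison correlations:
TA (methods 1·2): 0.42 vs {0.16, 0.36, 0.11, 0.13} → pass.
TB (methods 1·2): 0.53 vs {0.36, 0.16, 0.19, 0.16} → pass.
TC (methods 1·2): 0.34 vs {0.13, 0.11, 0.16, 0.19} → pass.
0 of 3 fail.

0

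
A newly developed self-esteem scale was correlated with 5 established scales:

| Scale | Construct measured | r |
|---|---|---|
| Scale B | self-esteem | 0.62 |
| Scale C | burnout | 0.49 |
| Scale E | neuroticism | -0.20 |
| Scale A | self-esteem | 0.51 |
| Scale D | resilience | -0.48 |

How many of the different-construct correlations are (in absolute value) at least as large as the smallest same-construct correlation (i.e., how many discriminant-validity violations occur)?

0

Convergent (same construct = self-esteem): Scale B, Scale A.
Smallest convergent = 0.51. Discriminant |r|: 0.49, 0.20, 0.48; count ≥ 0.51 → 0.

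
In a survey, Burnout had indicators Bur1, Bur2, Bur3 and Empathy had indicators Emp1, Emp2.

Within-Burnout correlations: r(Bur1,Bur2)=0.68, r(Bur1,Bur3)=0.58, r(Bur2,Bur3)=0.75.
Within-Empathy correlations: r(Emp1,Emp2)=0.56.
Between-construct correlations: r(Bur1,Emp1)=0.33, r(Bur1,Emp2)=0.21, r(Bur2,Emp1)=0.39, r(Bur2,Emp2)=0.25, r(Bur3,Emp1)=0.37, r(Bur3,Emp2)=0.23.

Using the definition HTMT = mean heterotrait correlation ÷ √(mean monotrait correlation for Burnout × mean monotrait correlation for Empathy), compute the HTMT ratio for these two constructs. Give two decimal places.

Mean between = 1.78/6 = 0.2967.
Mean within-Bur = 2.01/3 = 0.6700; mean within-Emp = 0.56/1 = 0.5600.
Geometric mean = √(0.6700 × 0.5600) = 0.6125.
HTMT = 0.2967 / 0.6125 = 0.48.

0.48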